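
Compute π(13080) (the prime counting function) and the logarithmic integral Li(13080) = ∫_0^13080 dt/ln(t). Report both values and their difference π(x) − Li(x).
π(13080) = 1556;  Li(13080) ≈ 1575.55;  π(x) − Li(x) ≈ -19.55.

Direct count of primes ≤ 13080 gives π(13080) = 1556. Numerical evaluation of the logarithmic integral gives Li(13080) ≈ 1575.55. The difference π(x) − Li(x) ≈ -19.55 is typically negative for small/moderate x (Li(x) overestimates), though Littlewood's theorem shows this sign changes infinitely often.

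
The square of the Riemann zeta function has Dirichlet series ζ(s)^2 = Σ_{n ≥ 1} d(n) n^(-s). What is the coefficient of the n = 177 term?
d(177) = 4

ζ(s)^2 = (Σ 1/m^s)(Σ 1/k^s). The coefficient of 1/n^s in the product is the number of ordered pairs (m, k) with mk = n, which equals d(n). For n = 177, divisors are [1, 3, 59, 177], so d(177) = 4.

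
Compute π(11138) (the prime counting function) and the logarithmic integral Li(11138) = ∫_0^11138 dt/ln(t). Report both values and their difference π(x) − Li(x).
π(11138) = 1349;  Li(11138) ≈ 1368.96;  π(x) − Li(x) ≈ -19.96.

Direct count of primes ≤ 11138 gives π(11138) = 1349. Numerical evaluation of the logarithmic integral gives Li(11138) ≈ 1368.96. The difference π(x) − Li(x) ≈ -19.96 is typically negative for small/moderate x (Li(x) overestimates), though Littlewood's theorem shows this sign changes infinitely often.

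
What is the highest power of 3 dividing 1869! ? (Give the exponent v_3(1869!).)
v_3(1869!) = 931

Legendre's formula: v_p(n!) = Σ_{k ≥ 1} ⌊n / p^k⌋. For p = 3, n = 1869, the terms are:
  ⌊1869/3^1⌋ = ⌊1869/3⌋ = 623
  ⌊1869/3^2⌋ = ⌊1869/9⌋ = 207
  ⌊1869/3^3⌋ = ⌊1869/27⌋ = 69
  ⌊1869/3^4⌋ = ⌊1869/81⌋ = 23
  ⌊1869/3^5⌋ = ⌊1869/243⌋ = 7
  ⌊1869/3^6⌋ = ⌊1869/729⌋ = 2
(the next term ⌊1869/3^7⌋ = 0, terminating the sum). Summing: v_3(1869!) = 623 + 207 + 69 + 23 + 7 + 2 = 931.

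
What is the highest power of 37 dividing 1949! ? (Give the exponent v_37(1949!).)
v_37(1949!) = 53

Legendre's formula: v_p(n!) = Σ_{k ≥ 1} ⌊n / p^k⌋. For p = 37, n = 1949, the terms are:
  ⌊1949/37^1⌋ = ⌊1949/37⌋ = 52
  ⌊1949/37^2⌋ = ⌊1949/1369⌋ = 1
(the next term ⌊1949/37^3⌋ = 0, terminating the sum). Summing: v_37(1949!) = 52 + 1 = 53.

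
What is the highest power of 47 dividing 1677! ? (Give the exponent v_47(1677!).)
v_47(1677!) = 35

Legendre's formula: v_p(n!) = Σ_{k ≥ 1} ⌊n / p^k⌋. For p = 47, n = 1677, the terms are:
  ⌊1677/47^1⌋ = ⌊1677/47⌋ = 35
(the next term ⌊1677/47^2⌋ = 0, terminating the sum). Summing: v_47(1677!) = 35 = 35.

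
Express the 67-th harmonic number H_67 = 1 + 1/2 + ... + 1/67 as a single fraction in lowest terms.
H_67 = 14050874595745034300902316411/2933773379069966367528193600

Direct summation: H_67 = 1 + 1/2 + ... + 1/67. The least common denominator is lcm(1, ..., 67) = 79211881234889091923261227200; over this denominator the numerator is 79211881234889091923261227200 + 39605940617444545961630613600 + 26403960411629697307753742400 + 19802970308722272980815306800 + 15842376246977818384652245440 + 13201980205814848653876871200 + 11315983033555584560465889600 + 9901485154361136490407653400 + 8801320137209899102584580800 + 7921188123488909192326122720 + 7201080112262644720296475200 + 6600990102907424326938435600 + 6093221633453007071020094400 + 5657991516777792280232944800 + 5280792082325939461550748480 + 4950742577180568245203826700 + 4659522425581711289603601600 + 4400660068604949551292290400 + 4169046380783636417013748800 + 3960594061744454596163061360 + 3771994344518528186821963200 + 3600540056131322360148237600 + 3443994836299525735793966400 + 3300495051453712163469217800 + 3168475249395563676930449088 + 3046610816726503535510047200 + 2933773379069966367528193600 + 2828995758388896140116472400 + 2731444180513416962871076800 + 2640396041162969730775374240 + 2555221975319002965266491200 + 2475371288590284122601913350 + 2400360037420881573432158400 + 2329761212790855644801800800 + 2263196606711116912093177920 + 2200330034302474775646145200 + 2140861654997002484412465600 + 2084523190391818208506874400 + 2031073877817669023673364800 + 1980297030872227298081530680 + 1931997103289977851786859200 + 1885997172259264093410981600 + 1842136772904397486587470400 + 1800270028065661180074118800 + 1760264027441979820516916160 + 1721997418149762867896983200 + 1685359175210406211133217600 + 1650247525726856081734608900 + 1616569004793654937209412800 + 1584237624697781838465224544 + 1553174141860570429867867200 + 1523305408363251767755023600 + 1494563796884699847608702400 + 1466886689534983183764096800 + 1440216022452528944059295040 + 1414497879194448070058236200 + 1389682126927878805671249600 + 1365722090256708481435538400 + 1342574258218459185140020800 + 1320198020581484865387687120 + 1298555430080149047922315200 + 1277610987659501482633245600 + 1257331448172842728940654400 + 1237685644295142061300956675 + 1218644326690601414204018880 + 1200180018710440786716079200 + 1182266884102822267511361600 = 379373614085115926124362543097, so H_67 = 379373614085115926124362543097/79211881234889091923261227200; reducing by gcd(379373614085115926124362543097, 79211881234889091923261227200) = 27 gives 14050874595745034300902316411/2933773379069966367528193600 ≈ 4.78935. (The PNT-adjacent estimate ln(67) + γ ≈ 4.78191 matches within O(1/n).)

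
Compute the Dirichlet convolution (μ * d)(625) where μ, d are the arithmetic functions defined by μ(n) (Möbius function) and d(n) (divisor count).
(μ * d)(625) = 1

Divisors of 625: [1, 5, 25, 125, 625]. For each d | 625:
  d = 1: μ(1) · d(625/1) = 1 · 5 = 5
  d = 5: μ(5) · d(625/5) = -1 · 4 = -4
  d = 25: μ(25) · d(625/25) = 0 · 3 = 0
  d = 125: μ(125) · d(625/125) = 0 · 2 = 0
  d = 625: μ(625) · d(625/625) = 0 · 1 = 0
Summing: (μ * d)(625) = 5 + -4 + 0 + 0 + 0 = 1.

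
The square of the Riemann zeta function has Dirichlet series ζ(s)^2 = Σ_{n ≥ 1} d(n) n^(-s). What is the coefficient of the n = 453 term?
d(453) = 4

ζ(s)^2 = (Σ 1/m^s)(Σ 1/k^s). The coefficient of 1/n^s in the product is the number of ordered pairs (m, k) with mk = n, which equals d(n). For n = 453, divisors are [1, 3, 151, 453], so d(453) = 4.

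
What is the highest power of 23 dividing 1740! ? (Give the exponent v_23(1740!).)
v_23(1740!) = 78

Legendre's formula: v_p(n!) = Σ_{k ≥ 1} ⌊n / p^k⌋. For p = 23, n = 1740, the terms are:
  ⌊1740/23^1⌋ = ⌊1740/23⌋ = 75
  ⌊1740/23^2⌋ = ⌊1740/529⌋ = 3
(the next term ⌊1740/23^3⌋ = 0, terminating the sum). Summing: v_23(1740!) = 75 + 3 = 78.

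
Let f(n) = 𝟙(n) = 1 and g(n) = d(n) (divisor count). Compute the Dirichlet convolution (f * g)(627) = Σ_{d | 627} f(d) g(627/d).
(𝟙 * d)(627) = 27

Divisors of 627: [1, 3, 11, 19, 33, 57, 209, 627]. For each d | 627:
  d = 1: 𝟙(1) · d(627/1) = 1 · 8 = 8
  d = 3: 𝟙(3) · d(627/3) = 1 · 4 = 4
  d = 11: 𝟙(11) · d(627/11) = 1 · 4 = 4
  d = 19: 𝟙(19) · d(627/19) = 1 · 4 = 4
  d = 33: 𝟙(33) · d(627/33) = 1 · 2 = 2
  d = 57: 𝟙(57) · d(627/57) = 1 · 2 = 2
  d = 209: 𝟙(209) · d(627/209) = 1 · 2 = 2
  d = 627: 𝟙(627) · d(627/627) = 1 · 1 = 1
Summing: (𝟙 * d)(627) = 8 + 4 + 4 + 4 + 2 + 2 + 2 + 1 = 27.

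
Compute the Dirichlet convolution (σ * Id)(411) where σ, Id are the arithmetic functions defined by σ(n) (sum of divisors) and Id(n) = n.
(σ * Id)(411) = 1925

Divisors of 411: [1, 3, 137, 411]. For each d | 411:
  d = 1: σ(1) · Id(411/1) = 1 · 411 = 411
  d = 3: σ(3) · Id(411/3) = 4 · 137 = 548
  d = 137: σ(137) · Id(411/137) = 138 · 3 = 414
  d = 411: σ(411) · Id(411/411) = 552 · 1 = 552
Summing: (σ * Id)(411) = 411 + 548 + 414 + 552 = 1925.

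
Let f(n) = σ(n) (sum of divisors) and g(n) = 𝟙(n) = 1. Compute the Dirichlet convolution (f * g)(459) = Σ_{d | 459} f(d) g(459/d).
(σ * 𝟙)(459) = 1102

Divisors of 459: [1, 3, 9, 17, 27, 51, 153, 459]. For each d | 459:
  d = 1: σ(1) · 𝟙(459/1) = 1 · 1 = 1
  d = 3: σ(3) · 𝟙(459/3) = 4 · 1 = 4
  d = 9: σ(9) · 𝟙(459/9) = 13 · 1 = 13
  d = 17: σ(17) · 𝟙(459/17) = 18 · 1 = 18
  d = 27: σ(27) · 𝟙(459/27) = 40 · 1 = 40
  d = 51: σ(51) · 𝟙(459/51) = 72 · 1 = 72
  d = 153: σ(153) · 𝟙(459/153) = 234 · 1 = 234
  d = 459: σ(459) · 𝟙(459/459) = 720 · 1 = 720
Summing: (σ * 𝟙)(459) = 1 + 4 + 13 + 18 + 40 + 72 + 234 + 720 = 1102.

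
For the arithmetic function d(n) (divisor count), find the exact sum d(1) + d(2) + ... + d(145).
Σ_{n ≤ 145} d(n) = 750

Compute d(n) for each 1 ≤ n ≤ 145: d(1) = 1, d(2) = 2, d(3) = 2, d(4) = 3, d(5) = 2, d(6) = 4, d(7) = 2, d(8) = 4, d(9) = 3, d(10) = 4, d(11) = 2, d(12) = 6, d(13) = 2, d(14) = 4, d(15) = 4, d(16) = 5, d(17) = 2, d(18) = 6, d(19) = 2, d(20) = 6, d(21) = 4, d(22) = 4, d(23) = 2, d(24) = 8, d(25) = 3, d(26) = 4, d(27) = 4, d(28) = 6, d(29) = 2, d(30) = 8, d(31) = 2, d(32) = 6, d(33) = 4, d(34) = 4, d(35) = 4, d(36) = 9, d(37) = 2, d(38) = 4, d(39) = 4, d(40) = 8, d(41) = 2, d(42) = 8, d(43) = 2, d(44) = 6, d(45) = 6, d(46) = 4, d(47) = 2, d(48) = 10, d(49) = 3, d(50) = 6, d(51) = 4, d(52) = 6, d(53) = 2, d(54) = 8, d(55) = 4, d(56) = 8, d(57) = 4, d(58) = 4, d(59) = 2, d(60) = 12, d(61) = 2, d(62) = 4, d(63) = 6, d(64) = 7, d(65) = 4, d(66) = 8, d(67) = 2, d(68) = 6, d(69) = 4, d(70) = 8, d(71) = 2, d(72) = 12, d(73) = 2, d(74) = 4, d(75) = 6, d(76) = 6, d(77) = 4, d(78) = 8, d(79) = 2, d(80) = 10, d(81) = 5, d(82) = 4, d(83) = 2, d(84) = 12, d(85) = 4, d(86) = 4, d(87) = 4, d(88) = 8, d(89) = 2, d(90) = 12, d(91) = 4, d(92) = 6, d(93) = 4, d(94) = 4, d(95) = 4, d(96) = 12, d(97) = 2, d(98) = 6, d(99) = 6, d(100) = 9, d(101) = 2, d(102) = 8, d(103) = 2, d(104) = 8, d(105) = 8, d(106) = 4, d(107) = 2, d(108) = 12, d(109) = 2, d(110) = 8, d(111) = 4, d(112) = 10, d(113) = 2, d(114) = 8, d(115) = 4, d(116) = 6, d(117) = 6, d(118) = 4, d(119) = 4, d(120) = 16, d(121) = 3, d(122) = 4, d(123) = 4, d(124) = 6, d(125) = 4, d(126) = 12, d(127) = 2, d(128) = 8, d(129) = 4, d(130) = 8, d(131) = 2, d(132) = 12, d(133) = 4, d(134) = 4, d(135) = 8, d(136) = 8, d(137) = 2, d(138) = 8, d(139) = 2, d(140) = 12, d(141) = 4, d(142) = 4, d(143) = 4, d(144) = 15, d(145) = 4. Summing all 145 values: 750. (Dirichlet's divisor formula: Σ_{n ≤ x} d(n) = x ln(x) + (2γ − 1) x + O(√x). For x = 145, the asymptotic estimate is ≈ 744.02.)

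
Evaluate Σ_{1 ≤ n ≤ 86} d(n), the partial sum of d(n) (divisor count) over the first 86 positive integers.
Σ_{n ≤ 86} d(n) = 399

Compute d(n) for each 1 ≤ n ≤ 86: d(1) = 1, d(2) = 2, d(3) = 2, d(4) = 3, d(5) = 2, d(6) = 4, d(7) = 2, d(8) = 4, d(9) = 3, d(10) = 4, d(11) = 2, d(12) = 6, d(13) = 2, d(14) = 4, d(15) = 4, d(16) = 5, d(17) = 2, d(18) = 6, d(19) = 2, d(20) = 6, d(21) = 4, d(22) = 4, d(23) = 2, d(24) = 8, d(25) = 3, d(26) = 4, d(27) = 4, d(28) = 6, d(29) = 2, d(30) = 8, d(31) = 2, d(32) = 6, d(33) = 4, d(34) = 4, d(35) = 4, d(36) = 9, d(37) = 2, d(38) = 4, d(39) = 4, d(40) = 8, d(41) = 2, d(42) = 8, d(43) = 2, d(44) = 6, d(45) = 6, d(46) = 4, d(47) = 2, d(48) = 10, d(49) = 3, d(50) = 6, d(51) = 4, d(52) = 6, d(53) = 2, d(54) = 8, d(55) = 4, d(56) = 8, d(57) = 4, d(58) = 4, d(59) = 2, d(60) = 12, d(61) = 2, d(62) = 4, d(63) = 6, d(64) = 7, d(65) = 4, d(66) = 8, d(67) = 2, d(68) = 6, d(69) = 4, d(70) = 8, d(71) = 2, d(72) = 12, d(73) = 2, d(74) = 4, d(75) = 6, d(76) = 6, d(77) = 4, d(78) = 8, d(79) = 2, d(80) = 10, d(81) = 5, d(82) = 4, d(83) = 2, d(84) = 12, d(85) = 4, d(86) = 4. Summing all 86 values: 399. (Dirichlet's divisor formula: Σ_{n ≤ x} d(n) = x ln(x) + (2γ − 1) x + O(√x). For x = 86, the asymptotic estimate is ≈ 396.35.)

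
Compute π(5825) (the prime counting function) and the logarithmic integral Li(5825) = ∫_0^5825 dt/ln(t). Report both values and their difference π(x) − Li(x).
π(5825) = 764;  Li(5825) ≈ 780.26;  π(x) − Li(x) ≈ -16.26.

Direct count of primes ≤ 5825 gives π(5825) = 764. Numerical evaluation of the logarithmic integral gives Li(5825) ≈ 780.26. The difference π(x) − Li(x) ≈ -16.26 is typically negative for small/moderate x (Li(x) overestimates), though Littlewood's theorem shows this sign changes infinitely often.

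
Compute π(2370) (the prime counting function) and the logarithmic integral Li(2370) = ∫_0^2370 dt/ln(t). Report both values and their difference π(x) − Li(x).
π(2370) = 350;  Li(2370) ≈ 362.94;  π(x) − Li(x) ≈ -12.94.

Direct count of primes ≤ 2370 gives π(2370) = 350. Numerical evaluation of the logarithmic integral gives Li(2370) ≈ 362.94. The difference π(x) − Li(x) ≈ -12.94 is typically negative for small/moderate x (Li(x) overestimates), though Littlewood's theorem shows this sign changes infinitely often.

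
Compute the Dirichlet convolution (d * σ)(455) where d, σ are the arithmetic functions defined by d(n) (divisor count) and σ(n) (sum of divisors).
(d * σ)(455) = 1280

Divisors of 455: [1, 5, 7, 13, 35, 65, 91, 455]. For each d | 455:
  d = 1: d(1) · σ(455/1) = 1 · 672 = 672
  d = 5: d(5) · σ(455/5) = 2 · 112 = 224
  d = 7: d(7) · σ(455/7) = 2 · 84 = 168
  d = 13: d(13) · σ(455/13) = 2 · 48 = 96
  d = 35: d(35) · σ(455/35) = 4 · 14 = 56
  d = 65: d(65) · σ(455/65) = 4 · 8 = 32
  d = 91: d(91) · σ(455/91) = 4 · 6 = 24
  d = 455: d(455) · σ(455/455) = 8 · 1 = 8
Summing: (d * σ)(455) = 672 + 224 + 168 + 96 + 56 + 32 + 24 + 8 = 1280.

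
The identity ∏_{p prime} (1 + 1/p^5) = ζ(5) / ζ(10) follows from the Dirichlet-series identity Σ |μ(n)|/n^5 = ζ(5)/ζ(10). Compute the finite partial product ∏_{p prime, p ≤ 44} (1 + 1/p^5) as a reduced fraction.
∏ = 337266640043527822041984546776597328186597199973708681183232/325579173304271359254907763799806016454065290452479278531405

The primes p ≤ 44 are [2, 3, 5, 7, 11, 13, 17, 19, 23, 29, 31, 37, 41, 43]. For each, (1 + 1/p^5) = (p^5 + 1)/p^5. Multiplying these fractions over p ∈ [2, 3, 5, 7, 11, 13, 17, 19, 23, 29, 31, 37, 41, 43] gives 337266640043527822041984546776597328186597199973708681183232/325579173304271359254907763799806016454065290452479278531405. (In the limit P → ∞ this tends to ζ(5)/ζ(10).)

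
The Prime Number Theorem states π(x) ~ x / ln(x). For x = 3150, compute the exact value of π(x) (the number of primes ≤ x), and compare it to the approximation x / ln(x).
π(3150) = 446;  x/ln(x) ≈ 391.05;  relative error ≈ 12.32%.

Directly count primes up to 3150: π(3150) = 446. The PNT approximation gives 3150/ln(3150) ≈ 3150/8.05516 ≈ 391.05. Relative error (π(x) − x/ln(x)) / π(x) ≈ 12.32%; the approximation is known to undercount slightly (Li(x) is a better estimate).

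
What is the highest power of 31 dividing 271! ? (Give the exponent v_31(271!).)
v_31(271!) = 8

Legendre's formula: v_p(n!) = Σ_{k ≥ 1} ⌊n / p^k⌋. For p = 31, n = 271, the terms are:
  ⌊271/31^1⌋ = ⌊271/31⌋ = 8
(the next term ⌊271/31^2⌋ = 0, terminating the sum). Summing: v_31(271!) = 8 = 8.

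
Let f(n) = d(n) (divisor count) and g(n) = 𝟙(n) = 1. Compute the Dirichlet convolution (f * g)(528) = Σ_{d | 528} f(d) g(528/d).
(d * 𝟙)(528) = 135

Divisors of 528: [1, 2, 3, 4, 6, 8, 11, 12, 16, 22, 24, 33, 44, 48, 66, 88, 132, 176, 264, 528]. For each d | 528:
  d = 1: d(1) · 𝟙(528/1) = 1 · 1 = 1
  d = 2: d(2) · 𝟙(528/2) = 2 · 1 = 2
  d = 3: d(3) · 𝟙(528/3) = 2 · 1 = 2
  d = 4: d(4) · 𝟙(528/4) = 3 · 1 = 3
  d = 6: d(6) · 𝟙(528/6) = 4 · 1 = 4
  d = 8: d(8) · 𝟙(528/8) = 4 · 1 = 4
  d = 11: d(11) · 𝟙(528/11) = 2 · 1 = 2
  d = 12: d(12) · 𝟙(528/12) = 6 · 1 = 6
  d = 16: d(16) · 𝟙(528/16) = 5 · 1 = 5
  d = 22: d(22) · 𝟙(528/22) = 4 · 1 = 4
  d = 24: d(24) · 𝟙(528/24) = 8 · 1 = 8
  d = 33: d(33) · 𝟙(528/33) = 4 · 1 = 4
  d = 44: d(44) · 𝟙(528/44) = 6 · 1 = 6
  d = 48: d(48) · 𝟙(528/48) = 10 · 1 = 10
  d = 66: d(66) · 𝟙(528/66) = 8 · 1 = 8
  d = 88: d(88) · 𝟙(528/88) = 8 · 1 = 8
  d = 132: d(132) · 𝟙(528/132) = 12 · 1 = 12
  d = 176: d(176) · 𝟙(528/176) = 10 · 1 = 10
  d = 264: d(264) · 𝟙(528/264) = 16 · 1 = 16
  d = 528: d(528) · 𝟙(528/528) = 20 · 1 = 20
Summing: (d * 𝟙)(528) = 1 + 2 + 2 + 3 + 4 + 4 + 2 + 6 + 5 + 4 + 8 + 4 + 6 + 10 + 8 + 8 + 12 + 10 + 16 + 20 = 135.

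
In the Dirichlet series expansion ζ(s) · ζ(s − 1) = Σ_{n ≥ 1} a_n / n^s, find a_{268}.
σ(268) = 476

In the product (Σ m^0/m^s)(Σ k / k^s) = Σ (Σ_{d | n} d) / n^s, the coefficient of 1/n^s is σ(n) = Σ_{d | n} d. For n = 268, divisors are [1, 2, 4, 67, 134, 268]; summing: σ(268) = 476.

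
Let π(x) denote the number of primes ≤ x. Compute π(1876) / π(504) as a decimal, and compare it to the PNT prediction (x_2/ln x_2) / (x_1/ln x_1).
π(1876)/π(504) = 287/96 ≈ 2.9896;  PNT prediction ≈ 3.0731.

π(504) = 96 and π(1876) = 287, so π(1876)/π(504) ≈ 2.9896. The PNT-predicted ratio is (1876/ln(1876)) / (504/ln(504)) ≈ 3.0731. The two agree to within a few percent, as expected.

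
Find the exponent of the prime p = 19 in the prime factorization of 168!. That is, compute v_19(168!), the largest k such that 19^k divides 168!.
v_19(168!) = 8

Legendre's formula: v_p(n!) = Σ_{k ≥ 1} ⌊n / p^k⌋. For p = 19, n = 168, the terms are:
  ⌊168/19^1⌋ = ⌊168/19⌋ = 8
(the next term ⌊168/19^2⌋ = 0, terminating the sum). Summing: v_19(168!) = 8 = 8.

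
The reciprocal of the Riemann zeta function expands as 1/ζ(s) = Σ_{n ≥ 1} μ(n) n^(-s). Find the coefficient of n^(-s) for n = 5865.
μ(5865) = 1

Factor n = 5865 = 3 · 5 · 17 · 23. μ(n) = 0 if any exponent ≥ 2 (not squarefree); otherwise μ(n) = (−1)^{ω(n)} where ω(n) is the number of distinct prime factors. Applying: μ(5865) = 1.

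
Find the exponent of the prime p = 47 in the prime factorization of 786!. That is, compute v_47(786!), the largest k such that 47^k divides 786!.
v_47(786!) = 16

Legendre's formula: v_p(n!) = Σ_{k ≥ 1} ⌊n / p^k⌋. For p = 47, n = 786, the terms are:
  ⌊786/47^1⌋ = ⌊786/47⌋ = 16
(the next term ⌊786/47^2⌋ = 0, terminating the sum). Summing: v_47(786!) = 16 = 16.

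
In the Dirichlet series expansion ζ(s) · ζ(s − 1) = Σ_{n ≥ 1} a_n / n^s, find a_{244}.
σ(244) = 434

In the product (Σ m^0/m^s)(Σ k / k^s) = Σ (Σ_{d | n} d) / n^s, the coefficient of 1/n^s is σ(n) = Σ_{d | n} d. For n = 244, divisors are [1, 2, 4, 61, 122, 244]; summing: σ(244) = 434.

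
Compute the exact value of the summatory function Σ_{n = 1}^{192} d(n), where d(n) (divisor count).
Σ_{n ≤ 192} d(n) = 1047

Compute d(n) for each 1 ≤ n ≤ 192: d(1) = 1, d(2) = 2, d(3) = 2, d(4) = 3, d(5) = 2, d(6) = 4, d(7) = 2, d(8) = 4, d(9) = 3, d(10) = 4, d(11) = 2, d(12) = 6, d(13) = 2, d(14) = 4, d(15) = 4, d(16) = 5, d(17) = 2, d(18) = 6, d(19) = 2, d(20) = 6, d(21) = 4, d(22) = 4, d(23) = 2, d(24) = 8, d(25) = 3, d(26) = 4, d(27) = 4, d(28) = 6, d(29) = 2, d(30) = 8, d(31) = 2, d(32) = 6, d(33) = 4, d(34) = 4, d(35) = 4, d(36) = 9, d(37) = 2, d(38) = 4, d(39) = 4, d(40) = 8, d(41) = 2, d(42) = 8, d(43) = 2, d(44) = 6, d(45) = 6, d(46) = 4, d(47) = 2, d(48) = 10, d(49) = 3, d(50) = 6, d(51) = 4, d(52) = 6, d(53) = 2, d(54) = 8, d(55) = 4, d(56) = 8, d(57) = 4, d(58) = 4, d(59) = 2, d(60) = 12, d(61) = 2, d(62) = 4, d(63) = 6, d(64) = 7, d(65) = 4, d(66) = 8, d(67) = 2, d(68) = 6, d(69) = 4, d(70) = 8, d(71) = 2, d(72) = 12, d(73) = 2, d(74) = 4, d(75) = 6, d(76) = 6, d(77) = 4, d(78) = 8, d(79) = 2, d(80) = 10, d(81) = 5, d(82) = 4, d(83) = 2, d(84) = 12, d(85) = 4, d(86) = 4, d(87) = 4, d(88) = 8, d(89) = 2, d(90) = 12, d(91) = 4, d(92) = 6, d(93) = 4, d(94) = 4, d(95) = 4, d(96) = 12, d(97) = 2, d(98) = 6, d(99) = 6, d(100) = 9, d(101) = 2, d(102) = 8, d(103) = 2, d(104) = 8, d(105) = 8, d(106) = 4, d(107) = 2, d(108) = 12, d(109) = 2, d(110) = 8, d(111) = 4, d(112) = 10, d(113) = 2, d(114) = 8, d(115) = 4, d(116) = 6, d(117) = 6, d(118) = 4, d(119) = 4, d(120) = 16, d(121) = 3, d(122) = 4, d(123) = 4, d(124) = 6, d(125) = 4, d(126) = 12, d(127) = 2, d(128) = 8, d(129) = 4, d(130) = 8, d(131) = 2, d(132) = 12, d(133) = 4, d(134) = 4, d(135) = 8, d(136) = 8, d(137) = 2, d(138) = 8, d(139) = 2, d(140) = 12, d(141) = 4, d(142) = 4, d(143) = 4, d(144) = 15, d(145) = 4, d(146) = 4, d(147) = 6, d(148) = 6, d(149) = 2, d(150) = 12, d(151) = 2, d(152) = 8, d(153) = 6, d(154) = 8, d(155) = 4, d(156) = 12, d(157) = 2, d(158) = 4, d(159) = 4, d(160) = 12, d(161) = 4, d(162) = 10, d(163) = 2, d(164) = 6, d(165) = 8, d(166) = 4, d(167) = 2, d(168) = 16, d(169) = 3, d(170) = 8, d(171) = 6, d(172) = 6, d(173) = 2, d(174) = 8, d(175) = 6, d(176) = 10, d(177) = 4, d(178) = 4, d(179) = 2, d(180) = 18, d(181) = 2, d(182) = 8, d(183) = 4, d(184) = 8, d(185) = 4, d(186) = 8, d(187) = 4, d(188) = 6, d(189) = 8, d(190) = 8, d(191) = 2, d(192) = 14. Summing all 192 values: 1047. (Dirichlet's divisor formula: Σ_{n ≤ x} d(n) = x ln(x) + (2γ − 1) x + O(√x). For x = 192, the asymptotic estimate is ≈ 1039.09.)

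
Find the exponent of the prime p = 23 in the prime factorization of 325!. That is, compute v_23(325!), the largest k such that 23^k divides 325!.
v_23(325!) = 14

Legendre's formula: v_p(n!) = Σ_{k ≥ 1} ⌊n / p^k⌋. For p = 23, n = 325, the terms are:
  ⌊325/23^1⌋ = ⌊325/23⌋ = 14
(the next term ⌊325/23^2⌋ = 0, terminating the sum). Summing: v_23(325!) = 14 = 14.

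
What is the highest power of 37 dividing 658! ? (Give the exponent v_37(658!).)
v_37(658!) = 17

Legendre's formula: v_p(n!) = Σ_{k ≥ 1} ⌊n / p^k⌋. For p = 37, n = 658, the terms are:
  ⌊658/37^1⌋ = ⌊658/37⌋ = 17
(the next term ⌊658/37^2⌋ = 0, terminating the sum). Summing: v_37(658!) = 17 = 17.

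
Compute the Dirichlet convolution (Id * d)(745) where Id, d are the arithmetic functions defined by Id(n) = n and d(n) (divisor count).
(Id * d)(745) = 1057

Divisors of 745: [1, 5, 149, 745]. For each d | 745:
  d = 1: Id(1) · d(745/1) = 1 · 4 = 4
  d = 5: Id(5) · d(745/5) = 5 · 2 = 10
  d = 149: Id(149) · d(745/149) = 149 · 2 = 298
  d = 745: Id(745) · d(745/745) = 745 · 1 = 745
Summing: (Id * d)(745) = 4 + 10 + 298 + 745 = 1057.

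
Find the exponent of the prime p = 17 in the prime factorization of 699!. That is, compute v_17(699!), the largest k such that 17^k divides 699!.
v_17(699!) = 43

Legendre's formula: v_p(n!) = Σ_{k ≥ 1} ⌊n / p^k⌋. For p = 17, n = 699, the terms are:
  ⌊699/17^1⌋ = ⌊699/17⌋ = 41
  ⌊699/17^2⌋ = ⌊699/289⌋ = 2
(the next term ⌊699/17^3⌋ = 0, terminating the sum). Summing: v_17(699!) = 41 + 2 = 43.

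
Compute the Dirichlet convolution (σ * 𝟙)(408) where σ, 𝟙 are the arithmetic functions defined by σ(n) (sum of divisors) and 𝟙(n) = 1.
(σ * 𝟙)(408) = 2470

Divisors of 408: [1, 2, 3, 4, 6, 8, 12, 17, 24, 34, 51, 68, 102, 136, 204, 408]. For each d | 408:
  d = 1: σ(1) · 𝟙(408/1) = 1 · 1 = 1
  d = 2: σ(2) · 𝟙(408/2) = 3 · 1 = 3
  d = 3: σ(3) · 𝟙(408/3) = 4 · 1 = 4
  d = 4: σ(4) · 𝟙(408/4) = 7 · 1 = 7
  d = 6: σ(6) · 𝟙(408/6) = 12 · 1 = 12
  d = 8: σ(8) · 𝟙(408/8) = 15 · 1 = 15
  d = 12: σ(12) · 𝟙(408/12) = 28 · 1 = 28
  d = 17: σ(17) · 𝟙(408/17) = 18 · 1 = 18
  d = 24: σ(24) · 𝟙(408/24) = 60 · 1 = 60
  d = 34: σ(34) · 𝟙(408/34) = 54 · 1 = 54
  d = 51: σ(51) · 𝟙(408/51) = 72 · 1 = 72
  d = 68: σ(68) · 𝟙(408/68) = 126 · 1 = 126
  d = 102: σ(102) · 𝟙(408/102) = 216 · 1 = 216
  d = 136: σ(136) · 𝟙(408/136) = 270 · 1 = 270
  d = 204: σ(204) · 𝟙(408/204) = 504 · 1 = 504
  d = 408: σ(408) · 𝟙(408/408) = 1080 · 1 = 1080
Summing: (σ * 𝟙)(408) = 1 + 3 + 4 + 7 + 12 + 15 + 28 + 18 + 60 + 54 + 72 + 126 + 216 + 270 + 504 + 1080 = 2470.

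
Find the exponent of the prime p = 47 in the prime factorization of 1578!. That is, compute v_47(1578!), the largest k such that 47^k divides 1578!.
v_47(1578!) = 33

Legendre's formula: v_p(n!) = Σ_{k ≥ 1} ⌊n / p^k⌋. For p = 47, n = 1578, the terms are:
  ⌊1578/47^1⌋ = ⌊1578/47⌋ = 33
(the next term ⌊1578/47^2⌋ = 0, terminating the sum). Summing: v_47(1578!) = 33 = 33.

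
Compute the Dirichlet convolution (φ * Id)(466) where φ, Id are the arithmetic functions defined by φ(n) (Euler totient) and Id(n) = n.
(φ * Id)(466) = 1395

Divisors of 466: [1, 2, 233, 466]. For each d | 466:
  d = 1: φ(1) · Id(466/1) = 1 · 466 = 466
  d = 2: φ(2) · Id(466/2) = 1 · 233 = 233
  d = 233: φ(233) · Id(466/233) = 232 · 2 = 464
  d = 466: φ(466) · Id(466/466) = 232 · 1 = 232
Summing: (φ * Id)(466) = 466 + 233 + 464 + 232 = 1395.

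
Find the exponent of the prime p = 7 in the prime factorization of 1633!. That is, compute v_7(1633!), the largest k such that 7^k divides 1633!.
v_7(1633!) = 270

Legendre's formula: v_p(n!) = Σ_{k ≥ 1} ⌊n / p^k⌋. For p = 7, n = 1633, the terms are:
  ⌊1633/7^1⌋ = ⌊1633/7⌋ = 233
  ⌊1633/7^2⌋ = ⌊1633/49⌋ = 33
  ⌊1633/7^3⌋ = ⌊1633/343⌋ = 4
(the next term ⌊1633/7^4⌋ = 0, terminating the sum). Summing: v_7(1633!) = 233 + 33 + 4 = 270.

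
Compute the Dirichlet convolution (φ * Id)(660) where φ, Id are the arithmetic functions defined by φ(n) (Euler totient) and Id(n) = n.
(φ * Id)(660) = 7560

Divisors of 660: [1, 2, 3, 4, 5, 6, 10, 11, 12, 15, 20, 22, 30, 33, 44, 55, 60, 66, 110, 132, 165, 220, 330, 660]. For each d | 660:
  d = 1: φ(1) · Id(660/1) = 1 · 660 = 660
  d = 2: φ(2) · Id(660/2) = 1 · 330 = 330
  d = 3: φ(3) · Id(660/3) = 2 · 220 = 440
  d = 4: φ(4) · Id(660/4) = 2 · 165 = 330
  d = 5: φ(5) · Id(660/5) = 4 · 132 = 528
  d = 6: φ(6) · Id(660/6) = 2 · 110 = 220
  d = 10: φ(10) · Id(660/10) = 4 · 66 = 264
  d = 11: φ(11) · Id(660/11) = 10 · 60 = 600
  d = 12: φ(12) · Id(660/12) = 4 · 55 = 220
  d = 15: φ(15) · Id(660/15) = 8 · 44 = 352
  d = 20: φ(20) · Id(660/20) = 8 · 33 = 264
  d = 22: φ(22) · Id(660/22) = 10 · 30 = 300
  d = 30: φ(30) · Id(660/30) = 8 · 22 = 176
  d = 33: φ(33) · Id(660/33) = 20 · 20 = 400
  d = 44: φ(44) · Id(660/44) = 20 · 15 = 300
  d = 55: φ(55) · Id(660/55) = 40 · 12 = 480
  d = 60: φ(60) · Id(660/60) = 16 · 11 = 176
  d = 66: φ(66) · Id(660/66) = 20 · 10 = 200
  d = 110: φ(110) · Id(660/110) = 40 · 6 = 240
  d = 132: φ(132) · Id(660/132) = 40 · 5 = 200
  d = 165: φ(165) · Id(660/165) = 80 · 4 = 320
  d = 220: φ(220) · Id(660/220) = 80 · 3 = 240
  d = 330: φ(330) · Id(660/330) = 80 · 2 = 160
  d = 660: φ(660) · Id(660/660) = 160 · 1 = 160
Summing: (φ * Id)(660) = 660 + 330 + 440 + 330 + 528 + 220 + 264 + 600 + 220 + 352 + 264 + 300 + 176 + 400 + 300 + 480 + 176 + 200 + 240 + 200 + 320 + 240 + 160 + 160 = 7560.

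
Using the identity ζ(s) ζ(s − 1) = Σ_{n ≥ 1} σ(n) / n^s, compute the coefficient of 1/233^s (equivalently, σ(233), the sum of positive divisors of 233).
σ(233) = 234

In the product (Σ m^0/m^s)(Σ k / k^s) = Σ (Σ_{d | n} d) / n^s, the coefficient of 1/n^s is σ(n) = Σ_{d | n} d. For n = 233, divisors are [1, 233]; summing: σ(233) = 234.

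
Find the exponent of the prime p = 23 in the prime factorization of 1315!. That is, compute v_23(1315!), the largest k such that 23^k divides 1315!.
v_23(1315!) = 59

Legendre's formula: v_p(n!) = Σ_{k ≥ 1} ⌊n / p^k⌋. For p = 23, n = 1315, the terms are:
  ⌊1315/23^1⌋ = ⌊1315/23⌋ = 57
  ⌊1315/23^2⌋ = ⌊1315/529⌋ = 2
(the next term ⌊1315/23^3⌋ = 0, terminating the sum). Summing: v_23(1315!) = 57 + 2 = 59.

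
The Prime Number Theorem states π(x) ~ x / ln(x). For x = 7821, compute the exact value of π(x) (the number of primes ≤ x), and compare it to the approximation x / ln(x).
π(7821) = 988;  x/ln(x) ≈ 872.43;  relative error ≈ 11.70%.

Directly count primes up to 7821: π(7821) = 988. The PNT approximation gives 7821/ln(7821) ≈ 7821/8.96457 ≈ 872.43. Relative error (π(x) − x/ln(x)) / π(x) ≈ 11.70%; the approximation is known to undercount slightly (Li(x) is a better estimate).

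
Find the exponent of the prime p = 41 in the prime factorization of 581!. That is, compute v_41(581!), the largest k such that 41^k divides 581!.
v_41(581!) = 14

Legendre's formula: v_p(n!) = Σ_{k ≥ 1} ⌊n / p^k⌋. For p = 41, n = 581, the terms are:
  ⌊581/41^1⌋ = ⌊581/41⌋ = 14
(the next term ⌊581/41^2⌋ = 0, terminating the sum). Summing: v_41(581!) = 14 = 14.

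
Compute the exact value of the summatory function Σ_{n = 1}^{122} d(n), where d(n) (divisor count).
Σ_{n ≤ 122} d(n) = 609

Compute d(n) for each 1 ≤ n ≤ 122: d(1) = 1, d(2) = 2, d(3) = 2, d(4) = 3, d(5) = 2, d(6) = 4, d(7) = 2, d(8) = 4, d(9) = 3, d(10) = 4, d(11) = 2, d(12) = 6, d(13) = 2, d(14) = 4, d(15) = 4, d(16) = 5, d(17) = 2, d(18) = 6, d(19) = 2, d(20) = 6, d(21) = 4, d(22) = 4, d(23) = 2, d(24) = 8, d(25) = 3, d(26) = 4, d(27) = 4, d(28) = 6, d(29) = 2, d(30) = 8, d(31) = 2, d(32) = 6, d(33) = 4, d(34) = 4, d(35) = 4, d(36) = 9, d(37) = 2, d(38) = 4, d(39) = 4, d(40) = 8, d(41) = 2, d(42) = 8, d(43) = 2, d(44) = 6, d(45) = 6, d(46) = 4, d(47) = 2, d(48) = 10, d(49) = 3, d(50) = 6, d(51) = 4, d(52) = 6, d(53) = 2, d(54) = 8, d(55) = 4, d(56) = 8, d(57) = 4, d(58) = 4, d(59) = 2, d(60) = 12, d(61) = 2, d(62) = 4, d(63) = 6, d(64) = 7, d(65) = 4, d(66) = 8, d(67) = 2, d(68) = 6, d(69) = 4, d(70) = 8, d(71) = 2, d(72) = 12, d(73) = 2, d(74) = 4, d(75) = 6, d(76) = 6, d(77) = 4, d(78) = 8, d(79) = 2, d(80) = 10, d(81) = 5, d(82) = 4, d(83) = 2, d(84) = 12, d(85) = 4, d(86) = 4, d(87) = 4, d(88) = 8, d(89) = 2, d(90) = 12, d(91) = 4, d(92) = 6, d(93) = 4, d(94) = 4, d(95) = 4, d(96) = 12, d(97) = 2, d(98) = 6, d(99) = 6, d(100) = 9, d(101) = 2, d(102) = 8, d(103) = 2, d(104) = 8, d(105) = 8, d(106) = 4, d(107) = 2, d(108) = 12, d(109) = 2, d(110) = 8, d(111) = 4, d(112) = 10, d(113) = 2, d(114) = 8, d(115) = 4, d(116) = 6, d(117) = 6, d(118) = 4, d(119) = 4, d(120) = 16, d(121) = 3, d(122) = 4. Summing all 122 values: 609. (Dirichlet's divisor formula: Σ_{n ≤ x} d(n) = x ln(x) + (2γ − 1) x + O(√x). For x = 122, the asymptotic estimate is ≈ 604.93.)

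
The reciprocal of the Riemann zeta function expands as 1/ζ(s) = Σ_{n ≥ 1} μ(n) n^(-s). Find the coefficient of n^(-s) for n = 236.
μ(236) = 0

Factor n = 236 = 2^2 · 59. μ(n) = 0 if any exponent ≥ 2 (not squarefree); otherwise μ(n) = (−1)^{ω(n)} where ω(n) is the number of distinct prime factors. Applying: μ(236) = 0.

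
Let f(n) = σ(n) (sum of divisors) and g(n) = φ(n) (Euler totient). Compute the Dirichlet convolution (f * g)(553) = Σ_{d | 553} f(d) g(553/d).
(σ * φ)(553) = 2212

Divisors of 553: [1, 7, 79, 553]. For each d | 553:
  d = 1: σ(1) · φ(553/1) = 1 · 468 = 468
  d = 7: σ(7) · φ(553/7) = 8 · 78 = 624
  d = 79: σ(79) · φ(553/79) = 80 · 6 = 480
  d = 553: σ(553) · φ(553/553) = 640 · 1 = 640
Summing: (σ * φ)(553) = 468 + 624 + 480 + 640 = 2212.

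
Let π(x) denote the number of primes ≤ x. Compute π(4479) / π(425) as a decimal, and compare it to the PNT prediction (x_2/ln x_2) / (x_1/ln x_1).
π(4479)/π(425) = 607/82 ≈ 7.4024;  PNT prediction ≈ 7.5866.

π(425) = 82 and π(4479) = 607, so π(4479)/π(425) ≈ 7.4024. The PNT-predicted ratio is (4479/ln(4479)) / (425/ln(425)) ≈ 7.5866. The two agree to within a few percent, as expected.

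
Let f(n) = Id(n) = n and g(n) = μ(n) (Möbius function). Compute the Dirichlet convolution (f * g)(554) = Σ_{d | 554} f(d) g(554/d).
(Id * μ)(554) = 276

Divisors of 554: [1, 2, 277, 554]. For each d | 554:
  d = 1: Id(1) · μ(554/1) = 1 · 1 = 1
  d = 2: Id(2) · μ(554/2) = 2 · -1 = -2
  d = 277: Id(277) · μ(554/277) = 277 · -1 = -277
  d = 554: Id(554) · μ(554/554) = 554 · 1 = 554
Summing: (Id * μ)(554) = 1 + -2 + -277 + 554 = 276.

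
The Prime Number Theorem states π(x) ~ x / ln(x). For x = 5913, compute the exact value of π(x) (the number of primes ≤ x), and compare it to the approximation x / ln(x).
π(5913) = 777;  x/ln(x) ≈ 680.84;  relative error ≈ 12.38%.

Directly count primes up to 5913: π(5913) = 777. The PNT approximation gives 5913/ln(5913) ≈ 5913/8.68491 ≈ 680.84. Relative error (π(x) − x/ln(x)) / π(x) ≈ 12.38%; the approximation is known to undercount slightly (Li(x) is a better estimate).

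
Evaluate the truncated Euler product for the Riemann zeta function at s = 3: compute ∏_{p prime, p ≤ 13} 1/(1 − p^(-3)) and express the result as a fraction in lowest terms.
∏ = 39364325/32767248

The primes p ≤ 13 are [2, 3, 5, 7, 11, 13]. For each prime, (1 − 1/p^3)^(-1) = p^3 / (p^3 − 1). The product is (1 − 1/2^3)^(-1), (1 − 1/3^3)^(-1), (1 − 1/5^3)^(-1), (1 − 1/7^3)^(-1), (1 − 1/11^3)^(-1), (1 − 1/13^3)^(-1) = ∏ p^3 / (p^3 − 1) = 39364325/32767248.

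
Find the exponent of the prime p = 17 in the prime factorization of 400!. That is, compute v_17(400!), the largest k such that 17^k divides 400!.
v_17(400!) = 24

Legendre's formula: v_p(n!) = Σ_{k ≥ 1} ⌊n / p^k⌋. For p = 17, n = 400, the terms are:
  ⌊400/17^1⌋ = ⌊400/17⌋ = 23
  ⌊400/17^2⌋ = ⌊400/289⌋ = 1
(the next term ⌊400/17^3⌋ = 0, terminating the sum). Summing: v_17(400!) = 23 + 1 = 24.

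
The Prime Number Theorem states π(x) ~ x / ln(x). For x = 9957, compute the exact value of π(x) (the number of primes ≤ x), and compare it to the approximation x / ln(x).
π(9957) = 1227;  x/ln(x) ≈ 1081.57;  relative error ≈ 11.85%.

Directly count primes up to 9957: π(9957) = 1227. The PNT approximation gives 9957/ln(9957) ≈ 9957/9.20603 ≈ 1081.57. Relative error (π(x) − x/ln(x)) / π(x) ≈ 11.85%; the approximation is known to undercount slightly (Li(x) is a better estimate).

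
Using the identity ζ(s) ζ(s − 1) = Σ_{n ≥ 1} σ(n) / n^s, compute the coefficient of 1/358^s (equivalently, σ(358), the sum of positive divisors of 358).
σ(358) = 540

In the product (Σ m^0/m^s)(Σ k / k^s) = Σ (Σ_{d | n} d) / n^s, the coefficient of 1/n^s is σ(n) = Σ_{d | n} d. For n = 358, divisors are [1, 2, 179, 358]; summing: σ(358) = 540.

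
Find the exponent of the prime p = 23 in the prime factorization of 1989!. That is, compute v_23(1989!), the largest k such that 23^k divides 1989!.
v_23(1989!) = 89

Legendre's formula: v_p(n!) = Σ_{k ≥ 1} ⌊n / p^k⌋. For p = 23, n = 1989, the terms are:
  ⌊1989/23^1⌋ = ⌊1989/23⌋ = 86
  ⌊1989/23^2⌋ = ⌊1989/529⌋ = 3
(the next term ⌊1989/23^3⌋ = 0, terminating the sum). Summing: v_23(1989!) = 86 + 3 = 89.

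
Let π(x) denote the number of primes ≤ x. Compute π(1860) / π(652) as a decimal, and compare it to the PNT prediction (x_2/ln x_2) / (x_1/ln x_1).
π(1860)/π(652) = 283/118 ≈ 2.3983;  PNT prediction ≈ 2.4555.

π(652) = 118 and π(1860) = 283, so π(1860)/π(652) ≈ 2.3983. The PNT-predicted ratio is (1860/ln(1860)) / (652/ln(652)) ≈ 2.4555. The two agree to within a few percent, as expected.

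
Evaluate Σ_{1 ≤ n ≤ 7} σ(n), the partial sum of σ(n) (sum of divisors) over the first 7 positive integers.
Σ_{n ≤ 7} σ(n) = 41

Compute σ(n) for each 1 ≤ n ≤ 7: σ(1) = 1, σ(2) = 3, σ(3) = 4, σ(4) = 7, σ(5) = 6, σ(6) = 12, σ(7) = 8. Summing all 7 values: 41. (Average order: Σ_{n ≤ x} σ(n) ~ (π²/12) x². For x = 7, (π²/12)·7² ≈ 40.30.)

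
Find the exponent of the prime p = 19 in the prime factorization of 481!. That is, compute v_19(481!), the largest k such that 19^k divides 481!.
v_19(481!) = 26

Legendre's formula: v_p(n!) = Σ_{k ≥ 1} ⌊n / p^k⌋. For p = 19, n = 481, the terms are:
  ⌊481/19^1⌋ = ⌊481/19⌋ = 25
  ⌊481/19^2⌋ = ⌊481/361⌋ = 1
(the next term ⌊481/19^3⌋ = 0, terminating the sum). Summing: v_19(481!) = 25 + 1 = 26.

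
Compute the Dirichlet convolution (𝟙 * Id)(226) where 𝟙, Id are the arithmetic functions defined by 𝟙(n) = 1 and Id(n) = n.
(𝟙 * Id)(226) = 342

Divisors of 226: [1, 2, 113, 226]. For each d | 226:
  d = 1: 𝟙(1) · Id(226/1) = 1 · 226 = 226
  d = 2: 𝟙(2) · Id(226/2) = 1 · 113 = 113
  d = 113: 𝟙(113) · Id(226/113) = 1 · 2 = 2
  d = 226: 𝟙(226) · Id(226/226) = 1 · 1 = 1
Summing: (𝟙 * Id)(226) = 226 + 113 + 2 + 1 = 342.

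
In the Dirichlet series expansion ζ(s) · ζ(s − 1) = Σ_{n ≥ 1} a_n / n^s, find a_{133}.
σ(133) = 160

In the product (Σ m^0/m^s)(Σ k / k^s) = Σ (Σ_{d | n} d) / n^s, the coefficient of 1/n^s is σ(n) = Σ_{d | n} d. For n = 133, divisors are [1, 7, 19, 133]; summing: σ(133) = 160.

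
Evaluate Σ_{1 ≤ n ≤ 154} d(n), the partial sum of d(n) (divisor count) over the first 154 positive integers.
Σ_{n ≤ 154} d(n) = 804

Compute d(n) for each 1 ≤ n ≤ 154: d(1) = 1, d(2) = 2, d(3) = 2, d(4) = 3, d(5) = 2, d(6) = 4, d(7) = 2, d(8) = 4, d(9) = 3, d(10) = 4, d(11) = 2, d(12) = 6, d(13) = 2, d(14) = 4, d(15) = 4, d(16) = 5, d(17) = 2, d(18) = 6, d(19) = 2, d(20) = 6, d(21) = 4, d(22) = 4, d(23) = 2, d(24) = 8, d(25) = 3, d(26) = 4, d(27) = 4, d(28) = 6, d(29) = 2, d(30) = 8, d(31) = 2, d(32) = 6, d(33) = 4, d(34) = 4, d(35) = 4, d(36) = 9, d(37) = 2, d(38) = 4, d(39) = 4, d(40) = 8, d(41) = 2, d(42) = 8, d(43) = 2, d(44) = 6, d(45) = 6, d(46) = 4, d(47) = 2, d(48) = 10, d(49) = 3, d(50) = 6, d(51) = 4, d(52) = 6, d(53) = 2, d(54) = 8, d(55) = 4, d(56) = 8, d(57) = 4, d(58) = 4, d(59) = 2, d(60) = 12, d(61) = 2, d(62) = 4, d(63) = 6, d(64) = 7, d(65) = 4, d(66) = 8, d(67) = 2, d(68) = 6, d(69) = 4, d(70) = 8, d(71) = 2, d(72) = 12, d(73) = 2, d(74) = 4, d(75) = 6, d(76) = 6, d(77) = 4, d(78) = 8, d(79) = 2, d(80) = 10, d(81) = 5, d(82) = 4, d(83) = 2, d(84) = 12, d(85) = 4, d(86) = 4, d(87) = 4, d(88) = 8, d(89) = 2, d(90) = 12, d(91) = 4, d(92) = 6, d(93) = 4, d(94) = 4, d(95) = 4, d(96) = 12, d(97) = 2, d(98) = 6, d(99) = 6, d(100) = 9, d(101) = 2, d(102) = 8, d(103) = 2, d(104) = 8, d(105) = 8, d(106) = 4, d(107) = 2, d(108) = 12, d(109) = 2, d(110) = 8, d(111) = 4, d(112) = 10, d(113) = 2, d(114) = 8, d(115) = 4, d(116) = 6, d(117) = 6, d(118) = 4, d(119) = 4, d(120) = 16, d(121) = 3, d(122) = 4, d(123) = 4, d(124) = 6, d(125) = 4, d(126) = 12, d(127) = 2, d(128) = 8, d(129) = 4, d(130) = 8, d(131) = 2, d(132) = 12, d(133) = 4, d(134) = 4, d(135) = 8, d(136) = 8, d(137) = 2, d(138) = 8, d(139) = 2, d(140) = 12, d(141) = 4, d(142) = 4, d(143) = 4, d(144) = 15, d(145) = 4, d(146) = 4, d(147) = 6, d(148) = 6, d(149) = 2, d(150) = 12, d(151) = 2, d(152) = 8, d(153) = 6, d(154) = 8. Summing all 154 values: 804. (Dirichlet's divisor formula: Σ_{n ≤ x} d(n) = x ln(x) + (2γ − 1) x + O(√x). For x = 154, the asymptotic estimate is ≈ 799.47.)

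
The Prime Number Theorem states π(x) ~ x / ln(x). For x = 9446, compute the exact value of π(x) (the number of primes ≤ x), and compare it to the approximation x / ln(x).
π(9446) = 1170;  x/ln(x) ≈ 1031.97;  relative error ≈ 11.80%.

Directly count primes up to 9446: π(9446) = 1170. The PNT approximation gives 9446/ln(9446) ≈ 9446/9.15335 ≈ 1031.97. Relative error (π(x) − x/ln(x)) / π(x) ≈ 11.80%; the approximation is known to undercount slightly (Li(x) is a better estimate).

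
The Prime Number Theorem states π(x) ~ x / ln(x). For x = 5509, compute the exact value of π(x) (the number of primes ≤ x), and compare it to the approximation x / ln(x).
π(5509) = 728;  x/ln(x) ≈ 639.53;  relative error ≈ 12.15%.

Directly count primes up to 5509: π(5509) = 728. The PNT approximation gives 5509/ln(5509) ≈ 5509/8.61414 ≈ 639.53. Relative error (π(x) − x/ln(x)) / π(x) ≈ 12.15%; the approximation is known to undercount slightly (Li(x) is a better estimate).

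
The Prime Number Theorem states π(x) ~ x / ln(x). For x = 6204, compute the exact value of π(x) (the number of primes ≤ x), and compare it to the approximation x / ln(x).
π(6204) = 807;  x/ln(x) ≈ 710.41;  relative error ≈ 11.97%.

Directly count primes up to 6204: π(6204) = 807. The PNT approximation gives 6204/ln(6204) ≈ 6204/8.73295 ≈ 710.41. Relative error (π(x) − x/ln(x)) / π(x) ≈ 11.97%; the approximation is known to undercount slightly (Li(x) is a better estimate).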